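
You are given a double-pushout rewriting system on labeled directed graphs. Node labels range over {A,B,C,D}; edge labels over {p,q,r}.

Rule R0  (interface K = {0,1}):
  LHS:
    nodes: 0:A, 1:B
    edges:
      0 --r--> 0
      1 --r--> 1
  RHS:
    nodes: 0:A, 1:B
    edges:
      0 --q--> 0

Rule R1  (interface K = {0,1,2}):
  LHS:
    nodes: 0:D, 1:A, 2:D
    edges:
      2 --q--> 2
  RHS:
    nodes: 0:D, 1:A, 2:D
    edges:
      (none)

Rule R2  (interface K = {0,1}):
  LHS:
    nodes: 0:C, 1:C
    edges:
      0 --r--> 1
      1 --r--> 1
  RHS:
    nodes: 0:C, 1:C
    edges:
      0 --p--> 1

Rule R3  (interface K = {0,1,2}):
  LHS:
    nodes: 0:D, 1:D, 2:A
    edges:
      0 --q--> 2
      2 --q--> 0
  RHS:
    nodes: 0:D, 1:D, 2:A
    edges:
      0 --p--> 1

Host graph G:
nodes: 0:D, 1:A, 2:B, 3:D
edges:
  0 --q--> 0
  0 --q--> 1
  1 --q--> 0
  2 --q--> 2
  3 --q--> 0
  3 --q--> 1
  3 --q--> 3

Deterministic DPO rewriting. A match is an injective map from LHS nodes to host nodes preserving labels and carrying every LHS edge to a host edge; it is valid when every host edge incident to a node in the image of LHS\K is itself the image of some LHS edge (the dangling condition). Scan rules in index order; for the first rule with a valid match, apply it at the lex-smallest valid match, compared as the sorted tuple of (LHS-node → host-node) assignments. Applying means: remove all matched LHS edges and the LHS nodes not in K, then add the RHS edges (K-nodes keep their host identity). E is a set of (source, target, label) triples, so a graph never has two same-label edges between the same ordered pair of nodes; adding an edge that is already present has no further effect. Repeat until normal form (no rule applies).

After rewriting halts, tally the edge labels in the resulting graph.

Answer: p:1 q:3

Steps:
start.  V:4 E:7  edges: 0-q->0 0-q->1 1-q->0 2-q->2 3-q->0 3-q->1 3-q->3
1. fire R1 via {0↦0, 1↦1, 2↦3}  →  V:4 E:6  edges: 0-q->0 0-q->1 1-q->0 2-q->2 3-q->0 3-q->1
2. fire R1 via {0↦3, 1↦1, 2↦0}  →  V:4 E:5  edges: 0-q->1 1-q->0 2-q->2 3-q->0 3-q->1
3. fire R3 via {0↦0, 1↦3, 2↦1}  →  V:4 E:4  edges: 0-p->3 2-q->2 3-q->0 3-q->1
normal form: no rule applies after step 3
NF edges: [(0, 3, 'p'), (2, 2, 'q'), (3, 0, 'q'), (3, 1, 'q')]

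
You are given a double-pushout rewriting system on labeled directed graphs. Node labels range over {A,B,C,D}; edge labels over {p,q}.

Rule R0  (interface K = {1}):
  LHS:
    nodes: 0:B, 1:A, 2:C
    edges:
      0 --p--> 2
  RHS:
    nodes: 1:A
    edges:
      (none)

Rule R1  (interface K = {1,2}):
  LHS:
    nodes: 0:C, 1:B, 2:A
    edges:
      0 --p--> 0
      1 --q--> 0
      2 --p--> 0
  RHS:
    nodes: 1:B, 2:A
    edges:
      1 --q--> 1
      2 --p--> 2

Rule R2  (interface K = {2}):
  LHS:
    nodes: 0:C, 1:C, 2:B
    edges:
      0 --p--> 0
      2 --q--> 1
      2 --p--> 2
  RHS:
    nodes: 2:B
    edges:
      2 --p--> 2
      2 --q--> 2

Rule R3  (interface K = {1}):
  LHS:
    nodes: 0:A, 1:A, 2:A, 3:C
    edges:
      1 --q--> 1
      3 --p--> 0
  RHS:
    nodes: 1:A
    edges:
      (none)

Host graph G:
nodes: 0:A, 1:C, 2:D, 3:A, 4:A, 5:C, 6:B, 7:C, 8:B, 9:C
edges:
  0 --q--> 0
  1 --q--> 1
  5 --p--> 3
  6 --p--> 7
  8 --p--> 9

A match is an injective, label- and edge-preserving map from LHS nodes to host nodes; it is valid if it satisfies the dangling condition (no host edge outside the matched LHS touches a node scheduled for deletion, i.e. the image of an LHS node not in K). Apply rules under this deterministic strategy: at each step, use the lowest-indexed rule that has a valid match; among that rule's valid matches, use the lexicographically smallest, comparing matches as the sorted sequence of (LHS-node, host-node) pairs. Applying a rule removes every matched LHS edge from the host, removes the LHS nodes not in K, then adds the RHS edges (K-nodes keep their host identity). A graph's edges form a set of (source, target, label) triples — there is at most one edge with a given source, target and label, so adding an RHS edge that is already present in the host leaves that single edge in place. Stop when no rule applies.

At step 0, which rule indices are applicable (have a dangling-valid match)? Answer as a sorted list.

Answer: [R0,R3]

Rewrite trace:
R0: 6 valid matches — {0↦6, 1↦0, 2↦7}, {0↦6, 1↦3, 2↦7}, {0↦6, 1↦4, 2↦7} (+3 more)
R1: no valid match — LHS pattern not found
R2: no valid match — LHS pattern not found
R3: 1 valid match — {0↦3, 1↦0, 2↦4, 3↦5}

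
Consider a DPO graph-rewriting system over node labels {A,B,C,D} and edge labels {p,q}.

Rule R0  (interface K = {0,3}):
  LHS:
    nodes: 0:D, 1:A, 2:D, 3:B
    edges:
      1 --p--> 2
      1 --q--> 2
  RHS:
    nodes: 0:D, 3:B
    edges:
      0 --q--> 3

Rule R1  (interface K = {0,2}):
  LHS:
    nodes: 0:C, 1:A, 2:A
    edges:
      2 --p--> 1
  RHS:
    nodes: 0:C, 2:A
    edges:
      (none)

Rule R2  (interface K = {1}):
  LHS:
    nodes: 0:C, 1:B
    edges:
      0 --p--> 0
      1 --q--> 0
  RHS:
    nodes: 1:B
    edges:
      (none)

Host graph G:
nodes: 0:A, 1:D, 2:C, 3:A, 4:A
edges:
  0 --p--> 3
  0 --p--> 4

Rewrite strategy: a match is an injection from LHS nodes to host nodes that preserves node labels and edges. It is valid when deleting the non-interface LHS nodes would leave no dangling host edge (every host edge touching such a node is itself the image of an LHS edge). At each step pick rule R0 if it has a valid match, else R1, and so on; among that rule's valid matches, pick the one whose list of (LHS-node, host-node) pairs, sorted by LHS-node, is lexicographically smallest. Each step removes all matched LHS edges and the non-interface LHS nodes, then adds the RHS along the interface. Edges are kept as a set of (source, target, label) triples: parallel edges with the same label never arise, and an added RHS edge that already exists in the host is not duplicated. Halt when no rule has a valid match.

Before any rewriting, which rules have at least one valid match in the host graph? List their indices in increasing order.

Answer: [R1]

Derivation:
R0: no valid match — LHS pattern not found
R1: 2 valid matches — {0↦2, 1↦3, 2↦0}, {0↦2, 1↦4, 2↦0}
R2: no valid match — LHS pattern not found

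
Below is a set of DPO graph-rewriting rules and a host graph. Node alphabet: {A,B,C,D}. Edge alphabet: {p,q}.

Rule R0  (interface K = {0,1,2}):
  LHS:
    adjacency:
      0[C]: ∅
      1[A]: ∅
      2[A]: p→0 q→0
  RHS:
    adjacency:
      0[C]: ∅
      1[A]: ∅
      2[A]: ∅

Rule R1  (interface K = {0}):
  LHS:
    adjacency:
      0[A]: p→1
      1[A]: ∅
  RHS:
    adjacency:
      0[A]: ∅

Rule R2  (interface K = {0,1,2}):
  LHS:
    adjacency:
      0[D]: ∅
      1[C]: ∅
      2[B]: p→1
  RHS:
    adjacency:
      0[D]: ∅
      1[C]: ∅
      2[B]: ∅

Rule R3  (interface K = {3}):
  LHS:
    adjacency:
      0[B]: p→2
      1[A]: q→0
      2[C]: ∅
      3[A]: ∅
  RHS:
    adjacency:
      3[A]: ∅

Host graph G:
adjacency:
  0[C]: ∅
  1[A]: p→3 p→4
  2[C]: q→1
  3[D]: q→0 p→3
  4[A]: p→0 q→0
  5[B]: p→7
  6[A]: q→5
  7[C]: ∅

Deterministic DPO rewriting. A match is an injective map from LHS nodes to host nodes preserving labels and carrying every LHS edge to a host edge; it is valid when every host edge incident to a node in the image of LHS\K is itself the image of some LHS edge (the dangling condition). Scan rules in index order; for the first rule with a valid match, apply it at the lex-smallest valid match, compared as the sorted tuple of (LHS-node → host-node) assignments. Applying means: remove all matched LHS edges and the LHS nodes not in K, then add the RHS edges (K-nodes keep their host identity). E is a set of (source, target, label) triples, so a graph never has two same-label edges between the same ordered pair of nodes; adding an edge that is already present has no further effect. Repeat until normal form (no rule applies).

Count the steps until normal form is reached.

Answer: 3

Steps:
[0] host  ⇒  8 nodes, 9 edges  {1-p->3 1-p->4 2-q->1 3-q->0 3-p->3 4-p->0 4-q->0 5-p->7 6-q->5}
[1] R0 @ {0↦0, 1↦1, 2↦4}  ⇒  8 nodes, 7 edges  {1-p->3 1-p->4 2-q->1 3-q->0 3-p->3 5-p->7 6-q->5}
[2] R1 @ {0↦1, 1↦4}  ⇒  7 nodes, 6 edges  {1-p->3 2-q->1 3-q->0 3-p->3 5-p->7 6-q->5}
[3] R2 @ {0↦3, 1↦7, 2↦5}  ⇒  7 nodes, 5 edges  {1-p->3 2-q->1 3-q->0 3-p->3 6-q->5}
final graph: no rule applies after step 3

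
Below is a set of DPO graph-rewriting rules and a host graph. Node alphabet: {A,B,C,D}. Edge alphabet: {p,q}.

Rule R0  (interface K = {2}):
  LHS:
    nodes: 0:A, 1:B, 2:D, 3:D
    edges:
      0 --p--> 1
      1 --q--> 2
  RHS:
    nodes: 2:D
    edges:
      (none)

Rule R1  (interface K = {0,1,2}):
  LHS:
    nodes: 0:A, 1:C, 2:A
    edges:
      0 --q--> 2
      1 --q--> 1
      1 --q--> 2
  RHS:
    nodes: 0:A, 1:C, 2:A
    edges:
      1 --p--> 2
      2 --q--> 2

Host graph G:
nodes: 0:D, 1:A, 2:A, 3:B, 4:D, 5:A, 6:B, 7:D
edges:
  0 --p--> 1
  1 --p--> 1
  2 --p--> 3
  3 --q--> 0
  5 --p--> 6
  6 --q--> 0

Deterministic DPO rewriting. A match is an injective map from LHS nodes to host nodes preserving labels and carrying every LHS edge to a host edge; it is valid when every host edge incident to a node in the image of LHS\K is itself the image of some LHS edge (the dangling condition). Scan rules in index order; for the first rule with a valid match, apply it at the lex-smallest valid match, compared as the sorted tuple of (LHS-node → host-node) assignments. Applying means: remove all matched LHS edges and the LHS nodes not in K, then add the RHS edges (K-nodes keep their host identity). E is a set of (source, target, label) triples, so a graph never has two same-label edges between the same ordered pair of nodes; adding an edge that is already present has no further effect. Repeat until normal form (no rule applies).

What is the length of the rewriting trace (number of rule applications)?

Answer: 2

Derivation:
start.  V:8 E:6  edges: 0-p->1 1-p->1 2-p->3 3-q->0 5-p->6 6-q->0
1. fire R0 via {0↦2, 1↦3, 2↦0, 3↦4}  →  V:5 E:4  edges: 0-p->1 1-p->1 5-p->6 6-q->0
2. fire R0 via {0↦5, 1↦6, 2↦0, 3↦7}  →  V:2 E:2  edges: 0-p->1 1-p->1
halt: no rule applies after step 2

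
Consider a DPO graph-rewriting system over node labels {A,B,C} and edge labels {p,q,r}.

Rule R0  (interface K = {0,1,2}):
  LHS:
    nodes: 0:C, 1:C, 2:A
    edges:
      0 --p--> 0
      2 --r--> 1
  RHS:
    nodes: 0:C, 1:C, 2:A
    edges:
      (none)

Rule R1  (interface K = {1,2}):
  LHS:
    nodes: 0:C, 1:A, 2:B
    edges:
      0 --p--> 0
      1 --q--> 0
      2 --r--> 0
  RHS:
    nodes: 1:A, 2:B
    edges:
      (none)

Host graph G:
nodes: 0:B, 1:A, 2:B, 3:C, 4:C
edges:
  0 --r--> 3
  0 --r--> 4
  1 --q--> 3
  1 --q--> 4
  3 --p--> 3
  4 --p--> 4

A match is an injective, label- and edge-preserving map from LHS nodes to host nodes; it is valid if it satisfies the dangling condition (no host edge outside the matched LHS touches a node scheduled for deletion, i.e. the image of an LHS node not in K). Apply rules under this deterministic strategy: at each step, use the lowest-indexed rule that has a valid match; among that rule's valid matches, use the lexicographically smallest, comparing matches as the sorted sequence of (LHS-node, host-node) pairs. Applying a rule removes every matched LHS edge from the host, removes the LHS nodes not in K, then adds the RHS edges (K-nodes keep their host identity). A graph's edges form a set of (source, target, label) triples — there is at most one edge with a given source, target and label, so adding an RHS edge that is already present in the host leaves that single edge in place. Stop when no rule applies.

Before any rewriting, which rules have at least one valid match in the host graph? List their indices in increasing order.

Answer: [R1]

Rewrite trace:
R0: no valid match — LHS pattern not found
R1: 2 valid matches — {0↦3, 1↦1, 2↦0}, {0↦4, 1↦1, 2↦0}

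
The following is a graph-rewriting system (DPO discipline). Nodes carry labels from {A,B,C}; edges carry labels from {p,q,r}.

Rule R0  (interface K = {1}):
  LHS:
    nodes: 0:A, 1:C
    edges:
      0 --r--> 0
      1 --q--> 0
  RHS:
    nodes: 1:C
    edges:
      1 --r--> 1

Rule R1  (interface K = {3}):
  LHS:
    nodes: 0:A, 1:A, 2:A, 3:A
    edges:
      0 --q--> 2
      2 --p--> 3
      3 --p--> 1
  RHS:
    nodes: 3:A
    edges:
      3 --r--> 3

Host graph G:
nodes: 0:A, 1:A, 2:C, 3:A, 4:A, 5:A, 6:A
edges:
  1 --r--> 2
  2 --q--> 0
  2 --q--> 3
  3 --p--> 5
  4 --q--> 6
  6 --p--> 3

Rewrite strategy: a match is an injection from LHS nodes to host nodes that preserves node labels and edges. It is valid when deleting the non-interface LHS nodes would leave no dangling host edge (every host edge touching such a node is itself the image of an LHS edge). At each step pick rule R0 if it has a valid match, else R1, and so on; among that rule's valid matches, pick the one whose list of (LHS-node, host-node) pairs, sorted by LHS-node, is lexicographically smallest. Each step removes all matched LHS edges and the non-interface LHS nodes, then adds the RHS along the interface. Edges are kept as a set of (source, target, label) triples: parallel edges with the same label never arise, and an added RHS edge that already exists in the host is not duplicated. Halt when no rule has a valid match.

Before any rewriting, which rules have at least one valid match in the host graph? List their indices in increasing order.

R0: no valid match — LHS pattern not found
R1: 1 valid match — {0↦4, 1↦5, 2↦6, 3↦3}

Answer: [R1]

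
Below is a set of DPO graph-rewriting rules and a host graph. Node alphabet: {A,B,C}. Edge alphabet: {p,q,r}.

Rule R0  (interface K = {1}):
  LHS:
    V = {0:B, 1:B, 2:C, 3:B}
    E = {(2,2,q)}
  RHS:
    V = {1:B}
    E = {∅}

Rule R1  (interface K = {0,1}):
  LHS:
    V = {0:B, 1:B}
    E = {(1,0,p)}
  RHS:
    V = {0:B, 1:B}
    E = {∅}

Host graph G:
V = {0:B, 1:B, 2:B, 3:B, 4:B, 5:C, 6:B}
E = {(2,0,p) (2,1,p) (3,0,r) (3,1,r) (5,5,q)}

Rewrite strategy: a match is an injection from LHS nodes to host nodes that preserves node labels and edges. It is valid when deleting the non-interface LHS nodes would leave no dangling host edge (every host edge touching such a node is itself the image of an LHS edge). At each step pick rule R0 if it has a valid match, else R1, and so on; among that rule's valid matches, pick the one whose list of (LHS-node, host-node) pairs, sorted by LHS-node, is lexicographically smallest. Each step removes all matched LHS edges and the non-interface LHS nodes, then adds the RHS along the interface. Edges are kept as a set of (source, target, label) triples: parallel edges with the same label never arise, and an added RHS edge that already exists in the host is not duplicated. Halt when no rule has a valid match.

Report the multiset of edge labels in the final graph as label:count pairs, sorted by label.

Answer: r:2

Steps:
initial: |V|=7 |E|=5  E = 2-p->0 2-p->1 3-r->0 3-r->1 5-q->5
step 1: apply R0 at {0↦4, 1↦0, 2↦5, 3↦6}  → |V|=4 |E|=4  E = 2-p->0 2-p->1 3-r->0 3-r->1
step 2: apply R1 at {0↦0, 1↦2}  → |V|=4 |E|=3  E = 2-p->1 3-r->0 3-r->1
step 3: apply R1 at {0↦1, 1↦2}  → |V|=4 |E|=2  E = 3-r->0 3-r->1
normal form: no rule applies after step 3
NF edges: [(3, 0, 'r'), (3, 1, 'r')]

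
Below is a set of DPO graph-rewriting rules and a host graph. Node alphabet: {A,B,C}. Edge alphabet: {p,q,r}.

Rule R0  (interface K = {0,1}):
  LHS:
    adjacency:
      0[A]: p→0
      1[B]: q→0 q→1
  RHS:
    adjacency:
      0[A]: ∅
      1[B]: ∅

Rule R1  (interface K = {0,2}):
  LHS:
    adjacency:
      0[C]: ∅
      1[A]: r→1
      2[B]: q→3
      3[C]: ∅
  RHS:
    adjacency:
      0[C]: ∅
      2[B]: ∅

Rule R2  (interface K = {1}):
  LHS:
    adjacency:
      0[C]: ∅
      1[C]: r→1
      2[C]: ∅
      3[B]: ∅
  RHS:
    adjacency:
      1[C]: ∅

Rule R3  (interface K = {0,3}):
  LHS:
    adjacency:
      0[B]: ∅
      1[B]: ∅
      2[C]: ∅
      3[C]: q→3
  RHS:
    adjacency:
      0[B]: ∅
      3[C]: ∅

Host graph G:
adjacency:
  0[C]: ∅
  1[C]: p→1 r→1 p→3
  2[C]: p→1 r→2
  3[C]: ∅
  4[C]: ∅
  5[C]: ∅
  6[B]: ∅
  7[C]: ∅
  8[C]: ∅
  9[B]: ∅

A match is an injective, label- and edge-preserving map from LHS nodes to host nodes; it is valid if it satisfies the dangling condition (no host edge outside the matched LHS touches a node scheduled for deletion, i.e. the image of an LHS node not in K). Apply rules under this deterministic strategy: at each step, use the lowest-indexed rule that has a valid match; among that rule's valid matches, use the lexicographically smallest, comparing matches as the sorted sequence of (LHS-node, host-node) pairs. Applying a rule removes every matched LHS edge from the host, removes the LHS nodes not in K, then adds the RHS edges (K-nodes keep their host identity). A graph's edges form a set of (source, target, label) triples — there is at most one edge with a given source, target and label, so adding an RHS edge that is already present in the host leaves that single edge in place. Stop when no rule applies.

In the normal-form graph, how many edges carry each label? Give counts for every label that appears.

Answer: p:3

Steps:
[0] host  ⇒  10 nodes, 5 edges  {1-p->1 1-r->1 1-p->3 2-p->1 2-r->2}
[1] R2 @ {0↦0, 1↦1, 2↦4, 3↦6}  ⇒  7 nodes, 4 edges  {1-p->1 1-p->3 2-p->1 2-r->2}
[2] R2 @ {0↦5, 1↦2, 2↦7, 3↦9}  ⇒  4 nodes, 3 edges  {1-p->1 1-p->3 2-p->1}
normal form: no rule applies after step 2
NF edges: [(1, 1, 'p'), (1, 3, 'p'), (2, 1, 'p')]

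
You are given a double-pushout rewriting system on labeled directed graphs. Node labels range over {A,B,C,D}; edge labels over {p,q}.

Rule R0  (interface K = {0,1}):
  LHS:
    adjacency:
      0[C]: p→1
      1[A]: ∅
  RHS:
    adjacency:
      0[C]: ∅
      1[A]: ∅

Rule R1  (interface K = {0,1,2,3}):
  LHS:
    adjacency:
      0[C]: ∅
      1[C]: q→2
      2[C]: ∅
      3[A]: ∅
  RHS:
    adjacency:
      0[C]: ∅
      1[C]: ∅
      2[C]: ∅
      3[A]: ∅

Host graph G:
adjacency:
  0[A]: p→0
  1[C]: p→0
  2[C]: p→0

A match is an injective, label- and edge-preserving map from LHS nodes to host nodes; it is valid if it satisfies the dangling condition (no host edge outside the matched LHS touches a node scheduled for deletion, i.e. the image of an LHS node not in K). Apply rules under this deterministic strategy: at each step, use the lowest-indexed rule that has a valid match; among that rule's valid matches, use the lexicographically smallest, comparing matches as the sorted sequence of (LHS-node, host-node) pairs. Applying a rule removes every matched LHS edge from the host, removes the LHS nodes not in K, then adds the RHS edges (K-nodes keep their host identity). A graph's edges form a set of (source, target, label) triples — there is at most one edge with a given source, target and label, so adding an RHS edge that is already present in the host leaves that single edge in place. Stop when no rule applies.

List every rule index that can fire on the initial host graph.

Answer: [R0]

Derivation:
R0: 2 valid matches — {0↦1, 1↦0}, {0↦2, 1↦0}
R1: no valid match — LHS pattern not found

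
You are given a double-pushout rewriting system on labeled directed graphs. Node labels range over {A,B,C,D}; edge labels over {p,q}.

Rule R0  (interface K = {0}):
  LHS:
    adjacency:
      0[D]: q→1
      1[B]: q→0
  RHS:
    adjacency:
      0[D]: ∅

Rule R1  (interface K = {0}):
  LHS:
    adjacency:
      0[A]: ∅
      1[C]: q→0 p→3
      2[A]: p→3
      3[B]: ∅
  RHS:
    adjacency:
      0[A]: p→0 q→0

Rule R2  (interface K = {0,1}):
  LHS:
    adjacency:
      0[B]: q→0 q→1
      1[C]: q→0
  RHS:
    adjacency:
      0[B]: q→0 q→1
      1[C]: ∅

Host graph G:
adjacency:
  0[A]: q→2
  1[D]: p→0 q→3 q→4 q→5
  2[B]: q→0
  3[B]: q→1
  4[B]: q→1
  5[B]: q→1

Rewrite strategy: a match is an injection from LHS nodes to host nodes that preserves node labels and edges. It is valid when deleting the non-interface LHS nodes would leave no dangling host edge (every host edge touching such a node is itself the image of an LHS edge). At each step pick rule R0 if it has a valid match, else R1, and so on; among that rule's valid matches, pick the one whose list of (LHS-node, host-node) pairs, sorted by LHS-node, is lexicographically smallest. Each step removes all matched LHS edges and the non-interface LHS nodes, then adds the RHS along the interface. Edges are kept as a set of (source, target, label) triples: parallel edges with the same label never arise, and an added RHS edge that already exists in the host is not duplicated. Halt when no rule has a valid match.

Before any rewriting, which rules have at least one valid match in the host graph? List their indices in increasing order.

Answer: [R0]

Steps:
R0: 3 valid matches — {0↦1, 1↦3}, {0↦1, 1↦4}, {0↦1, 1↦5}
R1: no valid match — LHS pattern not found
R2: no valid match — LHS pattern not found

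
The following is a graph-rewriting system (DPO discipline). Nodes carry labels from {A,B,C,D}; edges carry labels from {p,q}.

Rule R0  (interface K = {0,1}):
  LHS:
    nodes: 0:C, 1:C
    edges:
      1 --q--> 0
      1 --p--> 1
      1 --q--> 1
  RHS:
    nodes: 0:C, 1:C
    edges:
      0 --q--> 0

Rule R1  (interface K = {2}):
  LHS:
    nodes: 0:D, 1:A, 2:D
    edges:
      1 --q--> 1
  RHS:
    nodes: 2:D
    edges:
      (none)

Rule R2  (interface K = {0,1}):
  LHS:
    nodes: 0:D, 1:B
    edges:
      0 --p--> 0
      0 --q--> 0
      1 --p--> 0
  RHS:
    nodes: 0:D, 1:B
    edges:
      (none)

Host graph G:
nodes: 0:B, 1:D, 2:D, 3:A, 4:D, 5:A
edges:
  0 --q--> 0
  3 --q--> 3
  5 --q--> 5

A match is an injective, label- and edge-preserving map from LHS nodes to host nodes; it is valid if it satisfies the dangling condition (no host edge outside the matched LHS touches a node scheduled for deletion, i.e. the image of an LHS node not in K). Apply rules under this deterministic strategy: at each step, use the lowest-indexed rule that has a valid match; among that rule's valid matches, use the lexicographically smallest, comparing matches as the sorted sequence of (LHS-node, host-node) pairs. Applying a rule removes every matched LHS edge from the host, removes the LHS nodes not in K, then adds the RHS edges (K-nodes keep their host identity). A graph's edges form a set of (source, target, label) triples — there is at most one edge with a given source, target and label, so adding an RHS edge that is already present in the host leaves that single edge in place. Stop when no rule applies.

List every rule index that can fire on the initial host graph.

R0: no valid match — LHS pattern not found
R1: 12 valid matches — {0↦1, 1↦3, 2↦2}, {0↦1, 1↦3, 2↦4}, {0↦1, 1↦5, 2↦2} (+9 more)
R2: no valid match — LHS pattern not found

Answer: [R1]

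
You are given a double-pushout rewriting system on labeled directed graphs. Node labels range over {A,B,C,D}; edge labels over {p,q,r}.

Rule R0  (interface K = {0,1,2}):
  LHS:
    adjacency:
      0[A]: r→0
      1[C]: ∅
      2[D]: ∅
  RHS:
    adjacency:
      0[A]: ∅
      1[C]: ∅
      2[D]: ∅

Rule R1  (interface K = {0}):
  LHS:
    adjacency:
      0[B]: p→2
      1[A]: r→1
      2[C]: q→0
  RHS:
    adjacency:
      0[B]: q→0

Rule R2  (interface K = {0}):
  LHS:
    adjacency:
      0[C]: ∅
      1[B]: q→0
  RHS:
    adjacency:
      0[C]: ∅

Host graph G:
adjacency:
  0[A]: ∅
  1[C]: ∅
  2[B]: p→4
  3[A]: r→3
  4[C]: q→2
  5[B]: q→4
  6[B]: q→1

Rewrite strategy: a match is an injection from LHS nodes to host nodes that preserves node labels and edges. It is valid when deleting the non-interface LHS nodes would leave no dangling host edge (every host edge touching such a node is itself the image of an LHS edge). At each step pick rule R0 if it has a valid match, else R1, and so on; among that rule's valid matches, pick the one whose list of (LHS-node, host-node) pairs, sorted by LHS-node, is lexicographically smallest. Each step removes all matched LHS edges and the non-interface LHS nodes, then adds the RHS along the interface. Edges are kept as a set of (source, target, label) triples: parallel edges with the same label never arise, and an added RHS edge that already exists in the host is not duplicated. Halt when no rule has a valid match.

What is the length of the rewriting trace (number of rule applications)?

start.  V:7 E:5  edges: 2-p->4 3-r->3 4-q->2 5-q->4 6-q->1
1. fire R2 via {0↦1, 1↦6}  →  V:6 E:4  edges: 2-p->4 3-r->3 4-q->2 5-q->4
2. fire R2 via {0↦4, 1↦5}  →  V:5 E:3  edges: 2-p->4 3-r->3 4-q->2
3. fire R1 via {0↦2, 1↦3, 2↦4}  →  V:3 E:1  edges: 2-q->2
halt: no rule applies after step 3

Answer: 3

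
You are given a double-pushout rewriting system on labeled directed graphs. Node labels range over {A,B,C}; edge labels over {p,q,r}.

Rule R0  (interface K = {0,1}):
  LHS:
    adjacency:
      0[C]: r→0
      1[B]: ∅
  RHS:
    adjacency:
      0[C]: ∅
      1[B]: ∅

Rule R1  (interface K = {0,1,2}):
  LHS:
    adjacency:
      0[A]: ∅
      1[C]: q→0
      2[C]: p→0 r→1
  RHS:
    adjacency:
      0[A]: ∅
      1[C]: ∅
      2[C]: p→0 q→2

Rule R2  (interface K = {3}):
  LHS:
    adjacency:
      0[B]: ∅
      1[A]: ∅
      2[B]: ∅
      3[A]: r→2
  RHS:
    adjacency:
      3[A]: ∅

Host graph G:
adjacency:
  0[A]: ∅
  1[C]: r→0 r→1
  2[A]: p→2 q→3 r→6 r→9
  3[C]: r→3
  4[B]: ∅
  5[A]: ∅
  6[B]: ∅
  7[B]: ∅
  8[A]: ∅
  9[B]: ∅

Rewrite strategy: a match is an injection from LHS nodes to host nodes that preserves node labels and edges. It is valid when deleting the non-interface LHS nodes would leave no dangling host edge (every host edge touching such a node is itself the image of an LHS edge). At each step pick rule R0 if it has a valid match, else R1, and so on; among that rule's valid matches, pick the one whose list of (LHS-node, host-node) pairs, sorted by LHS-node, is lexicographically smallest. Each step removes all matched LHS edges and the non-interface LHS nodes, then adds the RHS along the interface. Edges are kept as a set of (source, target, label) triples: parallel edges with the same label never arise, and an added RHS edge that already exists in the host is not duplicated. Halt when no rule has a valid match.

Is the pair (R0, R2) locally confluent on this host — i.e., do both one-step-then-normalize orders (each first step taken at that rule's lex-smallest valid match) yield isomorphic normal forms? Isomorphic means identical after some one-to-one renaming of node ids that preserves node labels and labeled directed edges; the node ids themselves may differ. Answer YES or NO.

branch R0-first: apply at {0↦1, 1↦4} → |E|=6, then 3 more step(s) → NF |V|=4 |E|=3 V={0:A, 1:C, 2:A, 3:C} E=1-r->0 2-p->2 2-q->3
branch R2-first: apply at {0↦4, 1↦5, 2↦6, 3↦2} → |E|=6, then 3 more step(s) → NF |V|=4 |E|=3 V={0:A, 1:C, 2:A, 3:C} E=1-r->0 2-p->2 2-q->3
graphs isomorphic (equal up to label-preserving node renaming)

Answer: YES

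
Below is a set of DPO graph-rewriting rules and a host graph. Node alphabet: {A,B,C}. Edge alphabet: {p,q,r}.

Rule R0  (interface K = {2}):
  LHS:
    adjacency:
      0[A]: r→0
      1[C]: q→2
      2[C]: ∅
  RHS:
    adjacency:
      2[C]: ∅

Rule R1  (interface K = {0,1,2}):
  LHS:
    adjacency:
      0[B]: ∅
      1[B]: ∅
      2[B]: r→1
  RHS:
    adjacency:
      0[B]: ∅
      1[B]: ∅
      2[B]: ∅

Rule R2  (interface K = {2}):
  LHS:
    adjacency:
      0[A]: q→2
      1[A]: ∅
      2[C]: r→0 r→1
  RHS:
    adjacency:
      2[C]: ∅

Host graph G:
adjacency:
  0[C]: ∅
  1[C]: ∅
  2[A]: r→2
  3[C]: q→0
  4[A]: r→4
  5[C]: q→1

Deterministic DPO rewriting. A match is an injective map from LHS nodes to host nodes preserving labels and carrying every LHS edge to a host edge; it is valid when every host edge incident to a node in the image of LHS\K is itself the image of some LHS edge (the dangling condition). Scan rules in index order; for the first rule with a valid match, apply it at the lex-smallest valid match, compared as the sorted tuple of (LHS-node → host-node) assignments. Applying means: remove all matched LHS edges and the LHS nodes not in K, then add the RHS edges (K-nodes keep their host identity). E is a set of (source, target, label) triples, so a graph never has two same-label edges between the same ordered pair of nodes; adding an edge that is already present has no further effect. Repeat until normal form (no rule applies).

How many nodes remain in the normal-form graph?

[0] host  ⇒  6 nodes, 4 edges  {2-r->2 3-q->0 4-r->4 5-q->1}
[1] R0 @ {0↦2, 1↦3, 2↦0}  ⇒  4 nodes, 2 edges  {4-r->4 5-q->1}
[2] R0 @ {0↦4, 1↦5, 2↦1}  ⇒  2 nodes, 0 edges  {∅}
normal form: no rule applies after step 2
NF nodes: {0:C, 1:C}

Answer: 2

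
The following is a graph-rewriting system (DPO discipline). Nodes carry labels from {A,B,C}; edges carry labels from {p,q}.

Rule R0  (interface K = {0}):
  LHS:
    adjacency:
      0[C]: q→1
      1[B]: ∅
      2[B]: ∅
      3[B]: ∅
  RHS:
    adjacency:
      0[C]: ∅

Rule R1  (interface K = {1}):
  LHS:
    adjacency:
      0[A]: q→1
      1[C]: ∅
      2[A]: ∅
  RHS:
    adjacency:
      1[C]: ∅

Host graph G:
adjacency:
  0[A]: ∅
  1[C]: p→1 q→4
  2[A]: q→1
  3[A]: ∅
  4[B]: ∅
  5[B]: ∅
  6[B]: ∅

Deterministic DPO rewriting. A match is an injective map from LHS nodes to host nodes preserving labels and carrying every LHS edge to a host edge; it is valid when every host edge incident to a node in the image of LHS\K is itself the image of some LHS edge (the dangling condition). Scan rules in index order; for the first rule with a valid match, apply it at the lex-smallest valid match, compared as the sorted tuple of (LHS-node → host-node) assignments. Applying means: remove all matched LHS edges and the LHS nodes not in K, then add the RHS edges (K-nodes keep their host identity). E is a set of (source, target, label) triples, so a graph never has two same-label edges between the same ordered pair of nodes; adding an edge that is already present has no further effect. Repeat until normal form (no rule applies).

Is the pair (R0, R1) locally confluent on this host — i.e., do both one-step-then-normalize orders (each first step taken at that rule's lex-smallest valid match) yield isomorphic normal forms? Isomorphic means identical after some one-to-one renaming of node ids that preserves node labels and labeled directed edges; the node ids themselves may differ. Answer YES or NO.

branch R0-first: apply at {0↦1, 1↦4, 2↦5, 3↦6} → |E|=2, then 1 more step(s) → NF |V|=2 |E|=1 V={1:C, 3:A} E=1-p->1
branch R1-first: apply at {0↦2, 1↦1, 2↦0} → |E|=2, then 1 more step(s) → NF |V|=2 |E|=1 V={1:C, 3:A} E=1-p->1
graphs isomorphic (equal up to label-preserving node renaming)

Answer: YES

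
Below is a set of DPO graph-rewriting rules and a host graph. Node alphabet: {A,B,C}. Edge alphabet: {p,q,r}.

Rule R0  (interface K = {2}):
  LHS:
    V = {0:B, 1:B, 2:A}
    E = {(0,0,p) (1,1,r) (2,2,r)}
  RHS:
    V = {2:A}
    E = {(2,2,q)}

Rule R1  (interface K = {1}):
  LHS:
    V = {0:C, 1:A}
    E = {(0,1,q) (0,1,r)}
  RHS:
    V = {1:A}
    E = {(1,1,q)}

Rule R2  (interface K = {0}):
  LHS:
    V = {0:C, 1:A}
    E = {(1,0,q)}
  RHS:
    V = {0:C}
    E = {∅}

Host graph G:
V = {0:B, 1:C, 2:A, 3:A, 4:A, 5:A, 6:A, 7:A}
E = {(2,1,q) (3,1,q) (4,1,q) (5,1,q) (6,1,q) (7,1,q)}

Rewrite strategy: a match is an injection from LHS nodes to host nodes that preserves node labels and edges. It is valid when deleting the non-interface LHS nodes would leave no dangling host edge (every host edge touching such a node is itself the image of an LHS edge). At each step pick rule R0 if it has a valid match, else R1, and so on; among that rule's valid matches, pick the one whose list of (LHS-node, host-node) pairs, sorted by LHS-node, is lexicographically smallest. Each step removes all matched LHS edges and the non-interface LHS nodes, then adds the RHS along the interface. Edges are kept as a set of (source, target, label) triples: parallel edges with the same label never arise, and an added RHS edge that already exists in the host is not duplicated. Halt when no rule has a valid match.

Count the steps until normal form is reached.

[0] host  ⇒  8 nodes, 6 edges  {2-q->1 3-q->1 4-q->1 5-q->1 6-q->1 7-q->1}
[1] R2 @ {0↦1, 1↦2}  ⇒  7 nodes, 5 edges  {3-q->1 4-q->1 5-q->1 6-q->1 7-q->1}
[2] R2 @ {0↦1, 1↦3}  ⇒  6 nodes, 4 edges  {4-q->1 5-q->1 6-q->1 7-q->1}
[3] R2 @ {0↦1, 1↦4}  ⇒  5 nodes, 3 edges  {5-q->1 6-q->1 7-q->1}
[4] R2 @ {0↦1, 1↦5}  ⇒  4 nodes, 2 edges  {6-q->1 7-q->1}
[5] R2 @ {0↦1, 1↦6}  ⇒  3 nodes, 1 edges  {7-q->1}
[6] R2 @ {0↦1, 1↦7}  ⇒  2 nodes, 0 edges  {∅}
normal form: no rule applies after step 6

Answer: 6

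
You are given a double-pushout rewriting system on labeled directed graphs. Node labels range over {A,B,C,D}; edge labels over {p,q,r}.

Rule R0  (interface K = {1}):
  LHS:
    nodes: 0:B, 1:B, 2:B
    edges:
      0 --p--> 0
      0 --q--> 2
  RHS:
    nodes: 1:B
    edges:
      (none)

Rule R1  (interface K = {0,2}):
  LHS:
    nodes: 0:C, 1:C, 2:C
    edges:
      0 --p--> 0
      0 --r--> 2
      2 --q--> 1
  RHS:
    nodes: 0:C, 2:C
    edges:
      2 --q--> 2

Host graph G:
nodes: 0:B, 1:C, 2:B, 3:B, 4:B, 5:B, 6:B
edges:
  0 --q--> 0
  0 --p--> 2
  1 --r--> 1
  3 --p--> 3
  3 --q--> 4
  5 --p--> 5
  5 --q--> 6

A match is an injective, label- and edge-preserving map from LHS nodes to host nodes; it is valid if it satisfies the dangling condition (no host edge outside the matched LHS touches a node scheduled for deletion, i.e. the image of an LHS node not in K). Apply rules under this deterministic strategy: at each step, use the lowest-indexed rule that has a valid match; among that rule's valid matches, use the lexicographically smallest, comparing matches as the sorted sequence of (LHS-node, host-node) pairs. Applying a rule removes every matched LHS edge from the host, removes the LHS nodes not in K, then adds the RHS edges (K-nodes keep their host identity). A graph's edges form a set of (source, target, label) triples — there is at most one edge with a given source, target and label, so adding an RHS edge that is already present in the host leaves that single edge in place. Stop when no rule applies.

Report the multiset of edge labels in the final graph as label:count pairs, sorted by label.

[0] host  ⇒  7 nodes, 7 edges  {0-q->0 0-p->2 1-r->1 3-p->3 3-q->4 5-p->5 5-q->6}
[1] R0 @ {0↦3, 1↦0, 2↦4}  ⇒  5 nodes, 5 edges  {0-q->0 0-p->2 1-r->1 5-p->5 5-q->6}
[2] R0 @ {0↦5, 1↦0, 2↦6}  ⇒  3 nodes, 3 edges  {0-q->0 0-p->2 1-r->1}
normal form: no rule applies after step 2
NF edges: [(0, 0, 'q'), (0, 2, 'p'), (1, 1, 'r')]

Answer: p:1 q:1 r:1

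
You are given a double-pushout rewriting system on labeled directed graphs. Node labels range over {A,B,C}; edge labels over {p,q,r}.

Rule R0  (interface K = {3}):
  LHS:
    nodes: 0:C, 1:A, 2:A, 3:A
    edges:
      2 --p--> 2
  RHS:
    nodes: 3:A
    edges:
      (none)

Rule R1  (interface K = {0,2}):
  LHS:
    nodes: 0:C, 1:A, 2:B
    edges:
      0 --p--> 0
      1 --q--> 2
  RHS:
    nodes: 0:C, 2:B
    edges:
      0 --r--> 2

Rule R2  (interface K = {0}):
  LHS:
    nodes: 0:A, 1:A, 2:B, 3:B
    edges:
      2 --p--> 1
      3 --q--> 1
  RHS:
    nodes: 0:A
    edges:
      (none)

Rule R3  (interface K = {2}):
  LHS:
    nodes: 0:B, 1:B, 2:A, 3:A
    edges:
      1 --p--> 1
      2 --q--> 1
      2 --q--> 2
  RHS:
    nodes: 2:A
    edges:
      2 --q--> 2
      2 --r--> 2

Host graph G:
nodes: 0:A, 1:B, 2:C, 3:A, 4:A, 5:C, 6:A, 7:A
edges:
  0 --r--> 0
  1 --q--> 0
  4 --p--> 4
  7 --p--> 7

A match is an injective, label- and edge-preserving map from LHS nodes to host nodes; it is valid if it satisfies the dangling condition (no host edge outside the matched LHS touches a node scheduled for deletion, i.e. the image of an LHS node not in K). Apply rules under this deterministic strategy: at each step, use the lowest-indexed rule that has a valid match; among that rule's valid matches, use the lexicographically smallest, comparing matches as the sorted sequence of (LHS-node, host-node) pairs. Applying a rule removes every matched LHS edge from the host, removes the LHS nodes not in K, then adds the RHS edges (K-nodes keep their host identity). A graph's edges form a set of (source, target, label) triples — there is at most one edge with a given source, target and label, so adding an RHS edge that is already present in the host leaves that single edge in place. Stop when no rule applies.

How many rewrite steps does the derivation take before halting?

initial: |V|=8 |E|=4  E = 0-r->0 1-q->0 4-p->4 7-p->7
step 1: apply R0 at {0↦2, 1↦3, 2↦4, 3↦0}  → |V|=5 |E|=3  E = 0-r->0 1-q->0 7-p->7
step 2: apply R0 at {0↦5, 1↦6, 2↦7, 3↦0}  → |V|=2 |E|=2  E = 0-r->0 1-q->0
normal form: no rule applies after step 2

Answer: 2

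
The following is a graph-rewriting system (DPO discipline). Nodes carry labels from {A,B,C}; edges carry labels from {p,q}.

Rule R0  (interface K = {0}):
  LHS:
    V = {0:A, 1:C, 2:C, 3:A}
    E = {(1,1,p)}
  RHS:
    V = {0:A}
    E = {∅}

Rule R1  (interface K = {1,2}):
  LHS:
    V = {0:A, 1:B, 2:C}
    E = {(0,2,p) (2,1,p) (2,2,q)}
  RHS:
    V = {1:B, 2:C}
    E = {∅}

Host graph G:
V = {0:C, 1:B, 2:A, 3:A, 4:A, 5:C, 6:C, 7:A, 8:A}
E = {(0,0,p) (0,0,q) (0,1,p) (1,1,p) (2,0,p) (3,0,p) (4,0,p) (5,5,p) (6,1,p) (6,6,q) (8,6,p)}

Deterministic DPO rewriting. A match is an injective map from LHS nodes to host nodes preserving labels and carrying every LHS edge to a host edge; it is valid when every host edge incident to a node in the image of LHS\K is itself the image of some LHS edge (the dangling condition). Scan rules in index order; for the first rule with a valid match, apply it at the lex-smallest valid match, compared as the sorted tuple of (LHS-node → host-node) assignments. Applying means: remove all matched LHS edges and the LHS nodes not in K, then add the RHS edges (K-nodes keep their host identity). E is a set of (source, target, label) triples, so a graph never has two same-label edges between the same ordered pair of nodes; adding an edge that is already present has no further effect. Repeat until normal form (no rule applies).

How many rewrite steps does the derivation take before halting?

start.  V:9 E:11  edges: 0-p->0 0-q->0 0-p->1 1-p->1 2-p->0 3-p->0 4-p->0 5-p->5 6-p->1 6-q->6 8-p->6
1. fire R1 via {0↦2, 1↦1, 2↦0}  →  V:8 E:8  edges: 0-p->0 1-p->1 3-p->0 4-p->0 5-p->5 6-p->1 6-q->6 8-p->6
2. fire R1 via {0↦8, 1↦1, 2↦6}  →  V:7 E:5  edges: 0-p->0 1-p->1 3-p->0 4-p->0 5-p->5
3. fire R0 via {0↦3, 1↦5, 2↦6, 3↦7}  →  V:4 E:4  edges: 0-p->0 1-p->1 3-p->0 4-p->0
halt: no rule applies after step 3

Answer: 3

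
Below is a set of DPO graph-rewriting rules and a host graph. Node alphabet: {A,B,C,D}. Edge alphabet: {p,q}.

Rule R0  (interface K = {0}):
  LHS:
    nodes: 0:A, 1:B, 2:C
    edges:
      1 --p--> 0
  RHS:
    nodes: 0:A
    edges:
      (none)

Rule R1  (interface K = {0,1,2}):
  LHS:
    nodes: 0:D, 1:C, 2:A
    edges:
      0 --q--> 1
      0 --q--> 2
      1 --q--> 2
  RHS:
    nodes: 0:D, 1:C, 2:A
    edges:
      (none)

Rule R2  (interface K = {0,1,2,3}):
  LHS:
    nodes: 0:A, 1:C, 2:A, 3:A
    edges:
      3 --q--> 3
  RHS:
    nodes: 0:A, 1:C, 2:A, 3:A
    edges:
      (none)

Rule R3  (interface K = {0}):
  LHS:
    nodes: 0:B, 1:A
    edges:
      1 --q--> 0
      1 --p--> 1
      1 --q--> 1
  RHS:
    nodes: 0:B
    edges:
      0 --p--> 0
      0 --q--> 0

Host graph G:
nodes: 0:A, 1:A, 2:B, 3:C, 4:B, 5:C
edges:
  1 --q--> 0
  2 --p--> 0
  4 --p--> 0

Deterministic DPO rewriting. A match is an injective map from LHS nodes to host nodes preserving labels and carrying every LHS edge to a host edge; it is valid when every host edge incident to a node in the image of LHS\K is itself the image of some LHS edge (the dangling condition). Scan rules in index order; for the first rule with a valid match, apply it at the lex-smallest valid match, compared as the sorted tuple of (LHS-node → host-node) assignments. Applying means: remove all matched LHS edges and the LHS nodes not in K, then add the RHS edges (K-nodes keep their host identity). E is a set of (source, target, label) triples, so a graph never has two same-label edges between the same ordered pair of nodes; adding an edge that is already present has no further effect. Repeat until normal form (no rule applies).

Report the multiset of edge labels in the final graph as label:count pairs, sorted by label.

[0] host  ⇒  6 nodes, 3 edges  {1-q->0 2-p->0 4-p->0}
[1] R0 @ {0↦0, 1↦2, 2↦3}  ⇒  4 nodes, 2 edges  {1-q->0 4-p->0}
[2] R0 @ {0↦0, 1↦4, 2↦5}  ⇒  2 nodes, 1 edges  {1-q->0}
normal form: no rule applies after step 2
NF edges: [(1, 0, 'q')]

Answer: q:1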